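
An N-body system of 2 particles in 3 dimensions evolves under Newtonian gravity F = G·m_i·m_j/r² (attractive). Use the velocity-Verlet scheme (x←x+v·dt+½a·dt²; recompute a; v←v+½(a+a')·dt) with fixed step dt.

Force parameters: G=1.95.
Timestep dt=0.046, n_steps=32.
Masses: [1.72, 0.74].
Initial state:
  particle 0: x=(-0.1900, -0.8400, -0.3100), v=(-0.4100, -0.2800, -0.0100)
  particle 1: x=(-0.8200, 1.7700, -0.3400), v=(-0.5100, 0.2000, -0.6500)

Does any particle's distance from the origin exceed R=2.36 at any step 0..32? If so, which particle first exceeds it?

yes, particle 1

step 0: x0=(-0.1900, -0.8400, -0.3100) x1=(-0.8200, 1.7700, -0.3400)
step 1: x0=(-0.2089, -0.8527, -0.3105) x1=(-0.8433, 1.7787, -0.3699)
step 2: x0=(-0.2279, -0.8649, -0.3109) x1=(-0.8665, 1.7865, -0.3998)
step 3: x0=(-0.2470, -0.8768, -0.3114) x1=(-0.8894, 1.7934, -0.4296)
step 4: x0=(-0.2662, -0.8883, -0.3119) x1=(-0.9120, 1.7993, -0.4594)
step 5: x0=(-0.2855, -0.8994, -0.3124) x1=(-0.9345, 1.8043, -0.4892)
step 6: x0=(-0.3049, -0.9101, -0.3130) x1=(-0.9567, 1.8085, -0.5189)
step 7: x0=(-0.3244, -0.9204, -0.3136) x1=(-0.9788, 1.8118, -0.5485)
step 8: x0=(-0.3439, -0.9304, -0.3142) x1=(-1.0006, 1.8142, -0.5780)
step 9: x0=(-0.3636, -0.9400, -0.3148) x1=(-1.0222, 1.8157, -0.6075)
step 10: x0=(-0.3833, -0.9492, -0.3155) x1=(-1.0436, 1.8165, -0.6369)
step 11: x0=(-0.4031, -0.9581, -0.3162) x1=(-1.0649, 1.8163, -0.6662)
step 12: x0=(-0.4230, -0.9666, -0.3170) x1=(-1.0859, 1.8154, -0.6954)
step 13: x0=(-0.4430, -0.9747, -0.3178) x1=(-1.1067, 1.8136, -0.7244)
step 14: x0=(-0.4631, -0.9826, -0.3187) x1=(-1.1274, 1.8110, -0.7534)
step 15: x0=(-0.4833, -0.9900, -0.3196) x1=(-1.1478, 1.8076, -0.7822)
step 16: x0=(-0.5035, -0.9971, -0.3206) x1=(-1.1680, 1.8034, -0.8109)
step 17: x0=(-0.5238, -1.0039, -0.3216) x1=(-1.1881, 1.7984, -0.8394)
step 18: x0=(-0.5442, -1.0103, -0.3227) x1=(-1.2080, 1.7926, -0.8678)
step 19: x0=(-0.5647, -1.0164, -0.3239) x1=(-1.2277, 1.7860, -0.8961)
step 20: x0=(-0.5853, -1.0222, -0.3251) x1=(-1.2472, 1.7786, -0.9242)
step 21: x0=(-0.6059, -1.0276, -0.3265) x1=(-1.2665, 1.7705, -0.9521)
step 22: x0=(-0.6266, -1.0326, -0.3278) x1=(-1.2856, 1.7615, -0.9799)
step 23: x0=(-0.6475, -1.0374, -0.3293) x1=(-1.3046, 1.7518, -1.0074)
step 24: x0=(-0.6683, -1.0418, -0.3309) x1=(-1.3233, 1.7413, -1.0348)
step 25: x0=(-0.6893, -1.0459, -0.3325) x1=(-1.3419, 1.7301, -1.0620)
step 26: x0=(-0.7103, -1.0496, -0.3342) x1=(-1.3603, 1.7180, -1.0890)
step 27: x0=(-0.7314, -1.0530, -0.3360) x1=(-1.3785, 1.7052, -1.1157)
step 28: x0=(-0.7526, -1.0561, -0.3379) x1=(-1.3966, 1.6917, -1.1423)
step 29: x0=(-0.7739, -1.0589, -0.3399) x1=(-1.4144, 1.6773, -1.1686)
step 30: x0=(-0.7953, -1.0613, -0.3420) x1=(-1.4321, 1.6622, -1.1947)
step 31: x0=(-0.8167, -1.0634, -0.3442) x1=(-1.4496, 1.6463, -1.2205)
step 32: x0=(-0.8382, -1.0651, -0.3465) x1=(-1.4669, 1.6296, -1.2461)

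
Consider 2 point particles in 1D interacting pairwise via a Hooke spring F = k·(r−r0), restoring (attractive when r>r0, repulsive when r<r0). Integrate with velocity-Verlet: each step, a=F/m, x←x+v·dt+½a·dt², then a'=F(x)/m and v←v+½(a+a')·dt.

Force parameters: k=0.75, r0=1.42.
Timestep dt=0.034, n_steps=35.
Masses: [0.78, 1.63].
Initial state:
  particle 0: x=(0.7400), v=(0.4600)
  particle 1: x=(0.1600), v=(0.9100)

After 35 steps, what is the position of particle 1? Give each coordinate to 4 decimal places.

step 0: x0=(0.7400) x1=(0.1600)
step 1: x0=(0.7561) x1=(0.1907)
step 2: x0=(0.7732) x1=(0.2210)
step 3: x0=(0.7912) x1=(0.2508)
step 4: x0=(0.8102) x1=(0.2801)
step 5: x0=(0.8302) x1=(0.3090)
step 6: x0=(0.8512) x1=(0.3374)
step 7: x0=(0.8732) x1=(0.3653)
step 8: x0=(0.8962) x1=(0.3927)
step 9: x0=(0.9202) x1=(0.4196)
step 10: x0=(0.9452) x1=(0.4460)
step 11: x0=(0.9713) x1=(0.4720)
step 12: x0=(0.9984) x1=(0.4974)
step 13: x0=(1.0265) x1=(0.5224)
step 14: x0=(1.0557) x1=(0.5469)
step 15: x0=(1.0858) x1=(0.5709)
step 16: x0=(1.1170) x1=(0.5944)
step 17: x0=(1.1491) x1=(0.6174)
step 18: x0=(1.1823) x1=(0.6400)
step 19: x0=(1.2164) x1=(0.6621)
step 20: x0=(1.2514) x1=(0.6837)
step 21: x0=(1.2875) x1=(0.7049)
step 22: x0=(1.3244) x1=(0.7257)
step 23: x0=(1.3623) x1=(0.7460)
step 24: x0=(1.4011) x1=(0.7658)
step 25: x0=(1.4407) x1=(0.7853)
step 26: x0=(1.4812) x1=(0.8044)
step 27: x0=(1.5225) x1=(0.8230)
step 28: x0=(1.5646) x1=(0.8413)
step 29: x0=(1.6075) x1=(0.8592)
step 30: x0=(1.6511) x1=(0.8767)
step 31: x0=(1.6955) x1=(0.8939)
step 32: x0=(1.7405) x1=(0.9108)
step 33: x0=(1.7862) x1=(0.9274)
step 34: x0=(1.8325) x1=(0.9436)
step 35: x0=(1.8794) x1=(0.9596)

(0.9596)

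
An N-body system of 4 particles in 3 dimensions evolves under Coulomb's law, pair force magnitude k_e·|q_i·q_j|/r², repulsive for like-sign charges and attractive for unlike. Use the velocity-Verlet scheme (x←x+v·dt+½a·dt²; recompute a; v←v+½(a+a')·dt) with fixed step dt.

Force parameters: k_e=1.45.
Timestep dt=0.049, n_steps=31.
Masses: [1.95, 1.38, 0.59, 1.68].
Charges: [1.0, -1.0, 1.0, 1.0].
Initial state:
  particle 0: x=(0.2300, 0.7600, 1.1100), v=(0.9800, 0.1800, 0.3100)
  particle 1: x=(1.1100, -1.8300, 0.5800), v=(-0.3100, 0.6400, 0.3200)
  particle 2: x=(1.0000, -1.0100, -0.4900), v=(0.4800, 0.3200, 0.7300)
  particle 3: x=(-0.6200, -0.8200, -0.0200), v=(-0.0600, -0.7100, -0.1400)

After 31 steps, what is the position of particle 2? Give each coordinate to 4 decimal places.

(0.6590, -1.2206, 1.5338)

step 0: x0=(0.2300, 0.7600, 1.1100) x1=(1.1100, -1.8300, 0.5800) x2=(1.0000, -1.0100, -0.4900) x3=(-0.6200, -0.8200, -0.0200)
step 1: x0=(0.2781, 0.7690, 1.1254) x1=(1.0945, -1.7979, 0.5951) x2=(1.0248, -0.9957, -0.4535) x3=(-0.6232, -0.8550, -0.0268)
step 2: x0=(0.3263, 0.7782, 1.1411) x1=(1.0783, -1.7644, 0.6089) x2=(1.0520, -0.9844, -0.4155) x3=(-0.6268, -0.8906, -0.0335)
step 3: x0=(0.3747, 0.7877, 1.1571) x1=(1.0614, -1.7294, 0.6214) x2=(1.0814, -0.9760, -0.3757) x3=(-0.6309, -0.9266, -0.0401)
step 4: x0=(0.4232, 0.7973, 1.1734) x1=(1.0439, -1.6927, 0.6324) x2=(1.1131, -0.9706, -0.3339) x3=(-0.6353, -0.9631, -0.0467)
step 5: x0=(0.4718, 0.8072, 1.1900) x1=(1.0259, -1.6545, 0.6420) x2=(1.1466, -0.9684, -0.2898) x3=(-0.6401, -1.0000, -0.0531)
step 6: x0=(0.5205, 0.8173, 1.2070) x1=(1.0074, -1.6146, 0.6498) x2=(1.1817, -0.9695, -0.2430) x3=(-0.6452, -1.0374, -0.0593)
step 7: x0=(0.5693, 0.8276, 1.2241) x1=(0.9885, -1.5729, 0.6559) x2=(1.2181, -0.9741, -0.1933) x3=(-0.6505, -1.0753, -0.0655)
step 8: x0=(0.6181, 0.8380, 1.2416) x1=(0.9694, -1.5293, 0.6600) x2=(1.2554, -0.9822, -0.1401) x3=(-0.6561, -1.1135, -0.0716)
step 9: x0=(0.6671, 0.8485, 1.2592) x1=(0.9503, -1.4839, 0.6619) x2=(1.2929, -0.9942, -0.0830) x3=(-0.6618, -1.1522, -0.0775)
step 10: x0=(0.7161, 0.8592, 1.2771) x1=(0.9314, -1.4365, 0.6614) x2=(1.3299, -1.0102, -0.0215) x3=(-0.6676, -1.1912, -0.0833)
step 11: x0=(0.7652, 0.8700, 1.2952) x1=(0.9131, -1.3871, 0.6584) x2=(1.3654, -1.0304, 0.0451) x3=(-0.6734, -1.2305, -0.0889)
step 12: x0=(0.8143, 0.8809, 1.3135) x1=(0.8960, -1.3356, 0.6525) x2=(1.3981, -1.0549, 0.1172) x3=(-0.6793, -1.2702, -0.0944)
step 13: x0=(0.8635, 0.8919, 1.3319) x1=(0.8807, -1.2822, 0.6437) x2=(1.4262, -1.0835, 0.1955) x3=(-0.6851, -1.3100, -0.0998)
step 14: x0=(0.9126, 0.9030, 1.3505) x1=(0.8682, -1.2271, 0.6317) x2=(1.4477, -1.1158, 0.2801) x3=(-0.6908, -1.3501, -0.1051)
step 15: x0=(0.9618, 0.9142, 1.3692) x1=(0.8594, -1.1707, 0.6169) x2=(1.4601, -1.1510, 0.3708) x3=(-0.6965, -1.3903, -0.1102)
step 16: x0=(1.0110, 0.9254, 1.3880) x1=(0.8554, -1.1137, 0.5995) x2=(1.4610, -1.1874, 0.4666) x3=(-0.7021, -1.4306, -0.1153)
step 17: x0=(1.0602, 0.9367, 1.4069) x1=(0.8570, -1.0572, 0.5807) x2=(1.4485, -1.2228, 0.5656) x3=(-0.7075, -1.4710, -0.1202)
step 18: x0=(1.1094, 0.9480, 1.4258) x1=(0.8644, -1.0022, 0.5615) x2=(1.4222, -1.2549, 0.6649) x3=(-0.7128, -1.5114, -0.1251)
step 19: x0=(1.1586, 0.9595, 1.4447) x1=(0.8770, -0.9496, 0.5434) x2=(1.3834, -1.2816, 0.7617) x3=(-0.7180, -1.5518, -0.1300)
step 20: x0=(1.2077, 0.9709, 1.4636) x1=(0.8938, -0.8998, 0.5273) x2=(1.3345, -1.3019, 0.8537) x3=(-0.7232, -1.5921, -0.1348)
step 21: x0=(1.2569, 0.9825, 1.4825) x1=(0.9136, -0.8530, 0.5138) x2=(1.2783, -1.3155, 0.9399) x3=(-0.7282, -1.6324, -0.1397)
step 22: x0=(1.3061, 0.9940, 1.5014) x1=(0.9354, -0.8091, 0.5032) x2=(1.2176, -1.3229, 1.0198) x3=(-0.7332, -1.6727, -0.1447)
step 23: x0=(1.3553, 1.0057, 1.5201) x1=(0.9582, -0.7676, 0.4953) x2=(1.1542, -1.3248, 1.0937) x3=(-0.7382, -1.7128, -0.1497)
step 24: x0=(1.4045, 1.0174, 1.5388) x1=(0.9814, -0.7283, 0.4901) x2=(1.0898, -1.3220, 1.1620) x3=(-0.7432, -1.7529, -0.1549)
step 25: x0=(1.4537, 1.0291, 1.5574) x1=(1.0047, -0.6909, 0.4873) x2=(1.0252, -1.3153, 1.2254) x3=(-0.7482, -1.7930, -0.1602)
step 26: x0=(1.5029, 1.0409, 1.5758) x1=(1.0277, -0.6549, 0.4867) x2=(0.9612, -1.3052, 1.2846) x3=(-0.7532, -1.8330, -0.1657)
step 27: x0=(1.5522, 1.0526, 1.5941) x1=(1.0503, -0.6202, 0.4881) x2=(0.8982, -1.2923, 1.3400) x3=(-0.7582, -1.8730, -0.1713)
step 28: x0=(1.6016, 1.0645, 1.6123) x1=(1.0723, -0.5866, 0.4913) x2=(0.8363, -1.2771, 1.3922) x3=(-0.7633, -1.9129, -0.1772)
step 29: x0=(1.6509, 1.0763, 1.6303) x1=(1.0938, -0.5539, 0.4961) x2=(0.7758, -1.2599, 1.4417) x3=(-0.7684, -1.9528, -0.1832)
step 30: x0=(1.7003, 1.0881, 1.6481) x1=(1.1147, -0.5220, 0.5025) x2=(0.7167, -1.2410, 1.4888) x3=(-0.7736, -1.9927, -0.1895)
step 31: x0=(1.7498, 1.1000, 1.6658) x1=(1.1349, -0.4907, 0.5103) x2=(0.6590, -1.2206, 1.5338) x3=(-0.7787, -2.0326, -0.1960)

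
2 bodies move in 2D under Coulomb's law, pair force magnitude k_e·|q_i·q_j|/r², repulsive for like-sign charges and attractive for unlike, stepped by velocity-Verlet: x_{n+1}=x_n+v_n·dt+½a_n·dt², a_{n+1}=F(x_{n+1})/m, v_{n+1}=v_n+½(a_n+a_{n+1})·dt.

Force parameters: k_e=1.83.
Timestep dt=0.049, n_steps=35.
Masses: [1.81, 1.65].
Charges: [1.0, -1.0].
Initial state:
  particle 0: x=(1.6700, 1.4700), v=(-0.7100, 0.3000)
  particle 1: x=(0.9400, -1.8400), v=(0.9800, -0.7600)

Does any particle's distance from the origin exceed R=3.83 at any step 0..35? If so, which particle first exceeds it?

step 0: x0=(1.6700, 1.4700) x1=(0.9400, -1.8400)
step 1: x0=(1.6352, 1.4846) x1=(0.9880, -1.8771)
step 2: x0=(1.6003, 1.4990) x1=(1.0361, -1.9140)
step 3: x0=(1.5655, 1.5132) x1=(1.0843, -1.9507)
step 4: x0=(1.5305, 1.5272) x1=(1.1324, -1.9872)
step 5: x0=(1.4956, 1.5410) x1=(1.1806, -2.0234)
step 6: x0=(1.4607, 1.5546) x1=(1.2288, -2.0595)
step 7: x0=(1.4257, 1.5680) x1=(1.2770, -2.0953)
step 8: x0=(1.3907, 1.5813) x1=(1.3252, -2.1310)
step 9: x0=(1.3557, 1.5944) x1=(1.3734, -2.1664)
step 10: x0=(1.3208, 1.6073) x1=(1.4217, -2.2017)
step 11: x0=(1.2858, 1.6200) x1=(1.4699, -2.2368)
step 12: x0=(1.2508, 1.6326) x1=(1.5181, -2.2717)
step 13: x0=(1.2159, 1.6450) x1=(1.5663, -2.3064)
step 14: x0=(1.1810, 1.6572) x1=(1.6144, -2.3410)
step 15: x0=(1.1460, 1.6693) x1=(1.6626, -2.3754)
step 16: x0=(1.1111, 1.6813) x1=(1.7108, -2.4096)
step 17: x0=(1.0763, 1.6931) x1=(1.7589, -2.4437)
step 18: x0=(1.0414, 1.7048) x1=(1.8070, -2.4777)
step 19: x0=(1.0066, 1.7164) x1=(1.8550, -2.5115)
step 20: x0=(0.9718, 1.7278) x1=(1.9031, -2.5451)
step 21: x0=(0.9370, 1.7391) x1=(1.9511, -2.5786)
step 22: x0=(0.9022, 1.7503) x1=(1.9991, -2.6120)
step 23: x0=(0.8675, 1.7614) x1=(2.0470, -2.6453)
step 24: x0=(0.8328, 1.7723) x1=(2.0949, -2.6784)
step 25: x0=(0.7981, 1.7832) x1=(2.1428, -2.7114)
step 26: x0=(0.7635, 1.7939) x1=(2.1907, -2.7443)
step 27: x0=(0.7289, 1.8046) x1=(2.2385, -2.7771)
step 28: x0=(0.6944, 1.8151) x1=(2.2862, -2.8098)
step 29: x0=(0.6598, 1.8255) x1=(2.3340, -2.8423)
step 30: x0=(0.6253, 1.8359) x1=(2.3817, -2.8748)
step 31: x0=(0.5909, 1.8462) x1=(2.4293, -2.9072)
step 32: x0=(0.5564, 1.8563) x1=(2.4770, -2.9395)
step 33: x0=(0.5220, 1.8664) x1=(2.5246, -2.9716)
step 34: x0=(0.4877, 1.8764) x1=(2.5721, -3.0037)
step 35: x0=(0.4533, 1.8864) x1=(2.6196, -3.0357)

yes, particle 1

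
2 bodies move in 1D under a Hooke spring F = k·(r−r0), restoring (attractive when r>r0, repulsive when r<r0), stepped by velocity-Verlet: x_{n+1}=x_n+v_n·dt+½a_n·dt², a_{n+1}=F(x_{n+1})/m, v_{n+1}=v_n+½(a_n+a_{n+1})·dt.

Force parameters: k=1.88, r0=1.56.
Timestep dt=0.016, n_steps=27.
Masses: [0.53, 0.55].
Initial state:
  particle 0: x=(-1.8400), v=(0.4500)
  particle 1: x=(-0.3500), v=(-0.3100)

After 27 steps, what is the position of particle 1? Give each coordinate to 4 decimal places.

(-0.4312)

step 0: x0=(-1.8400) x1=(-0.3500)
step 1: x0=(-1.8328) x1=(-0.3549)
step 2: x0=(-1.8257) x1=(-0.3598)
step 3: x0=(-1.8187) x1=(-0.3646)
step 4: x0=(-1.8118) x1=(-0.3692)
step 5: x0=(-1.8050) x1=(-0.3738)
step 6: x0=(-1.7983) x1=(-0.3783)
step 7: x0=(-1.7918) x1=(-0.3826)
step 8: x0=(-1.7853) x1=(-0.3868)
step 9: x0=(-1.7791) x1=(-0.3909)
step 10: x0=(-1.7729) x1=(-0.3948)
step 11: x0=(-1.7670) x1=(-0.3986)
step 12: x0=(-1.7612) x1=(-0.4022)
step 13: x0=(-1.7556) x1=(-0.4056)
step 14: x0=(-1.7502) x1=(-0.4088)
step 15: x0=(-1.7450) x1=(-0.4119)
step 16: x0=(-1.7400) x1=(-0.4147)
step 17: x0=(-1.7352) x1=(-0.4174)
step 18: x0=(-1.7306) x1=(-0.4198)
step 19: x0=(-1.7263) x1=(-0.4220)
step 20: x0=(-1.7222) x1=(-0.4240)
step 21: x0=(-1.7183) x1=(-0.4258)
step 22: x0=(-1.7146) x1=(-0.4273)
step 23: x0=(-1.7113) x1=(-0.4286)
step 24: x0=(-1.7081) x1=(-0.4296)
step 25: x0=(-1.7053) x1=(-0.4304)
step 26: x0=(-1.7026) x1=(-0.4309)
step 27: x0=(-1.7003) x1=(-0.4312)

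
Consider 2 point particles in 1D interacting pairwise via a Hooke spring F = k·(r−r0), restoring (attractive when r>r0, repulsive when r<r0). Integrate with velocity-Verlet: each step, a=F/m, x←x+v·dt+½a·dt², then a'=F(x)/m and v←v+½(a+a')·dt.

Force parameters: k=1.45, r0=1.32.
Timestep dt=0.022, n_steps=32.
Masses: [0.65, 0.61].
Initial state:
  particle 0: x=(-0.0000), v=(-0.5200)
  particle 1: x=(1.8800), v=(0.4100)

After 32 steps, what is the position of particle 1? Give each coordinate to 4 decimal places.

step 0: x0=(-0.0000) x1=(1.8800)
step 1: x0=(-0.0111) x1=(1.8887)
step 2: x0=(-0.0216) x1=(1.8967)
step 3: x0=(-0.0315) x1=(1.9041)
step 4: x0=(-0.0407) x1=(1.9107)
step 5: x0=(-0.0492) x1=(1.9166)
step 6: x0=(-0.0571) x1=(1.9218)
step 7: x0=(-0.0642) x1=(1.9262)
step 8: x0=(-0.0706) x1=(1.9298)
step 9: x0=(-0.0762) x1=(1.9327)
step 10: x0=(-0.0811) x1=(1.9347)
step 11: x0=(-0.0853) x1=(1.9360)
step 12: x0=(-0.0887) x1=(1.9364)
step 13: x0=(-0.0913) x1=(1.9361)
step 14: x0=(-0.0932) x1=(1.9349)
step 15: x0=(-0.0943) x1=(1.9329)
step 16: x0=(-0.0946) x1=(1.9301)
step 17: x0=(-0.0942) x1=(1.9265)
step 18: x0=(-0.0931) x1=(1.9221)
step 19: x0=(-0.0911) x1=(1.9169)
step 20: x0=(-0.0885) x1=(1.9109)
step 21: x0=(-0.0851) x1=(1.9041)
step 22: x0=(-0.0810) x1=(1.8965)
step 23: x0=(-0.0761) x1=(1.8882)
step 24: x0=(-0.0706) x1=(1.8791)
step 25: x0=(-0.0644) x1=(1.8694)
step 26: x0=(-0.0575) x1=(1.8589)
step 27: x0=(-0.0500) x1=(1.8477)
step 28: x0=(-0.0419) x1=(1.8359)
step 29: x0=(-0.0331) x1=(1.8234)
step 30: x0=(-0.0238) x1=(1.8103)
step 31: x0=(-0.0139) x1=(1.7966)
step 32: x0=(-0.0035) x1=(1.7823)

(1.7823)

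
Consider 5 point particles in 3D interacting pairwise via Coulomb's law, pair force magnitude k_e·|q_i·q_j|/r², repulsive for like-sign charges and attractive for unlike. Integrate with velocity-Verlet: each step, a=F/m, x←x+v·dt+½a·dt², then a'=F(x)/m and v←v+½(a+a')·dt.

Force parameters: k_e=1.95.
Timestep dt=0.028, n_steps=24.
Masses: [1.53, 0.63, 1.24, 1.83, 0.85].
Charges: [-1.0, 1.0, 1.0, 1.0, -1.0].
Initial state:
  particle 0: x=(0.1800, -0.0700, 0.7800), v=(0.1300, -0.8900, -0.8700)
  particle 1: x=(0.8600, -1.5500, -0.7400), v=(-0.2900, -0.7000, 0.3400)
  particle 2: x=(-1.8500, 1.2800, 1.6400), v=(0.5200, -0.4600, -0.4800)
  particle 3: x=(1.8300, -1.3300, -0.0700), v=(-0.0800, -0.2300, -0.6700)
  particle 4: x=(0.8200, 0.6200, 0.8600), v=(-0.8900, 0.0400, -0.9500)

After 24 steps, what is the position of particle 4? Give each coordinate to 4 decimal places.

step 0: x0=(0.1800, -0.0700, 0.7800) x1=(0.8600, -1.5500, -0.7400) x2=(-1.8500, 1.2800, 1.6400) x3=(1.8300, -1.3300, -0.0700) x4=(0.8200, 0.6200, 0.8600)
step 1: x0=(0.1833, -0.0954, 0.7555) x1=(0.8512, -1.5695, -0.7307) x2=(-1.8353, 1.2671, 1.6265) x3=(1.8279, -1.3363, -0.0885) x4=(0.7957, 0.6217, 0.8334)
step 2: x0=(0.1860, -0.1218, 0.7308) x1=(0.8408, -1.5888, -0.7219) x2=(-1.8205, 1.2541, 1.6130) x3=(1.8262, -1.3423, -0.1067) x4=(0.7727, 0.6244, 0.8067)
step 3: x0=(0.1881, -0.1493, 0.7058) x1=(0.8290, -1.6079, -0.7135) x2=(-1.8054, 1.2411, 1.5994) x3=(1.8247, -1.3479, -0.1244) x4=(0.7508, 0.6283, 0.7800)
step 4: x0=(0.1897, -0.1778, 0.6805) x1=(0.8155, -1.6268, -0.7054) x2=(-1.7901, 1.2279, 1.5858) x3=(1.8236, -1.3533, -0.1417) x4=(0.7300, 0.6334, 0.7533)
step 5: x0=(0.1908, -0.2074, 0.6550) x1=(0.8006, -1.6455, -0.6977) x2=(-1.7745, 1.2148, 1.5721) x3=(1.8229, -1.3583, -0.1586) x4=(0.7101, 0.6397, 0.7266)
step 6: x0=(0.1915, -0.2381, 0.6292) x1=(0.7840, -1.6640, -0.6903) x2=(-1.7588, 1.2015, 1.5583) x3=(1.8224, -1.3630, -0.1751) x4=(0.6911, 0.6471, 0.6998)
step 7: x0=(0.1918, -0.2697, 0.6032) x1=(0.7659, -1.6824, -0.6831) x2=(-1.7428, 1.1882, 1.5445) x3=(1.8223, -1.3673, -0.1913) x4=(0.6728, 0.6555, 0.6730)
step 8: x0=(0.1919, -0.3024, 0.5769) x1=(0.7462, -1.7005, -0.6761) x2=(-1.7266, 1.1748, 1.5305) x3=(1.8226, -1.3714, -0.2072) x4=(0.6552, 0.6651, 0.6461)
step 9: x0=(0.1917, -0.3361, 0.5504) x1=(0.7249, -1.7184, -0.6692) x2=(-1.7102, 1.1614, 1.5165) x3=(1.8231, -1.3750, -0.2227) x4=(0.6382, 0.6757, 0.6193)
step 10: x0=(0.1914, -0.3708, 0.5236) x1=(0.7021, -1.7361, -0.6624) x2=(-1.6936, 1.1478, 1.5025) x3=(1.8240, -1.3784, -0.2380) x4=(0.6216, 0.6872, 0.5924)
step 11: x0=(0.1909, -0.4064, 0.4966) x1=(0.6778, -1.7535, -0.6556) x2=(-1.6767, 1.1342, 1.4883) x3=(1.8251, -1.3814, -0.2529) x4=(0.6055, 0.6995, 0.5655)
step 12: x0=(0.1904, -0.4429, 0.4693) x1=(0.6520, -1.7707, -0.6487) x2=(-1.6596, 1.1206, 1.4741) x3=(1.8265, -1.3841, -0.2676) x4=(0.5896, 0.7127, 0.5385)
step 13: x0=(0.1898, -0.4803, 0.4417) x1=(0.6247, -1.7875, -0.6417) x2=(-1.6423, 1.1069, 1.4597) x3=(1.8282, -1.3864, -0.2821) x4=(0.5741, 0.7266, 0.5116)
step 14: x0=(0.1892, -0.5186, 0.4139) x1=(0.5961, -1.8039, -0.6346) x2=(-1.6247, 1.0931, 1.4453) x3=(1.8301, -1.3885, -0.2963) x4=(0.5587, 0.7413, 0.4847)
step 15: x0=(0.1886, -0.5576, 0.3858) x1=(0.5661, -1.8200, -0.6272) x2=(-1.6069, 1.0793, 1.4308) x3=(1.8322, -1.3902, -0.3103) x4=(0.5435, 0.7565, 0.4578)
step 16: x0=(0.1881, -0.5976, 0.3574) x1=(0.5347, -1.8356, -0.6195) x2=(-1.5889, 1.0654, 1.4162) x3=(1.8345, -1.3916, -0.3241) x4=(0.5284, 0.7722, 0.4308)
step 17: x0=(0.1877, -0.6383, 0.3287) x1=(0.5022, -1.8506, -0.6115) x2=(-1.5706, 1.0514, 1.4014) x3=(1.8370, -1.3927, -0.3377) x4=(0.5133, 0.7885, 0.4040)
step 18: x0=(0.1873, -0.6797, 0.2997) x1=(0.4684, -1.8651, -0.6031) x2=(-1.5521, 1.0374, 1.3866) x3=(1.8397, -1.3935, -0.3512) x4=(0.4982, 0.8052, 0.3771)
step 19: x0=(0.1872, -0.7220, 0.2704) x1=(0.4334, -1.8790, -0.5942) x2=(-1.5334, 1.0234, 1.3716) x3=(1.8425, -1.3941, -0.3645) x4=(0.4832, 0.8223, 0.3503)
step 20: x0=(0.1871, -0.7650, 0.2408) x1=(0.3973, -1.8922, -0.5848) x2=(-1.5144, 1.0093, 1.3566) x3=(1.8454, -1.3943, -0.3776) x4=(0.4680, 0.8397, 0.3235)
step 21: x0=(0.1873, -0.8088, 0.2108) x1=(0.3602, -1.9045, -0.5748) x2=(-1.4952, 0.9952, 1.3414) x3=(1.8484, -1.3943, -0.3906) x4=(0.4528, 0.8574, 0.2968)
step 22: x0=(0.1876, -0.8534, 0.1804) x1=(0.3221, -1.9159, -0.5641) x2=(-1.4757, 0.9810, 1.3261) x3=(1.8514, -1.3941, -0.4035) x4=(0.4375, 0.8753, 0.2702)
step 23: x0=(0.1882, -0.8988, 0.1497) x1=(0.2830, -1.9263, -0.5527) x2=(-1.4560, 0.9668, 1.3106) x3=(1.8545, -1.3936, -0.4162) x4=(0.4220, 0.8934, 0.2437)
step 24: x0=(0.1889, -0.9450, 0.1185) x1=(0.2431, -1.9356, -0.5405) x2=(-1.4361, 0.9526, 1.2950) x3=(1.8577, -1.3928, -0.4289) x4=(0.4064, 0.9117, 0.2173)

(0.4064, 0.9117, 0.2173)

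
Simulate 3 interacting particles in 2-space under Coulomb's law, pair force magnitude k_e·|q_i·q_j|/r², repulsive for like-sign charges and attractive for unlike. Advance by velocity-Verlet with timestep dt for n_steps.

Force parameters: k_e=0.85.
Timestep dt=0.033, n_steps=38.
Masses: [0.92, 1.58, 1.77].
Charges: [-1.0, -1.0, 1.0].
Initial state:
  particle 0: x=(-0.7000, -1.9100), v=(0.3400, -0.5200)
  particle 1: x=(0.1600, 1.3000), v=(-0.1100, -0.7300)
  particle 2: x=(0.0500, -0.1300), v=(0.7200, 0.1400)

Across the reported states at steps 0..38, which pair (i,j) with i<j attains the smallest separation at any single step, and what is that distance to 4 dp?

step 0: x0=(-0.7000, -1.9100) x1=(0.1600, 1.3000) x2=(0.0500, -0.1300)
step 1: x0=(-0.6887, -1.9271) x1=(0.1564, 1.2758) x2=(0.0737, -0.1253)
step 2: x0=(-0.6774, -1.9440) x1=(0.1527, 1.2513) x2=(0.0974, -0.1205)
step 3: x0=(-0.6660, -1.9608) x1=(0.1491, 1.2266) x2=(0.1211, -0.1155)
step 4: x0=(-0.6545, -1.9774) x1=(0.1455, 1.2016) x2=(0.1447, -0.1104)
step 5: x0=(-0.6429, -1.9939) x1=(0.1418, 1.1764) x2=(0.1683, -0.1050)
step 6: x0=(-0.6313, -2.0103) x1=(0.1382, 1.1508) x2=(0.1918, -0.0995)
step 7: x0=(-0.6196, -2.0266) x1=(0.1347, 1.1249) x2=(0.2153, -0.0937)
step 8: x0=(-0.6078, -2.0427) x1=(0.1312, 1.0987) x2=(0.2386, -0.0877)
step 9: x0=(-0.5960, -2.0587) x1=(0.1277, 1.0721) x2=(0.2620, -0.0815)
step 10: x0=(-0.5841, -2.0747) x1=(0.1243, 1.0451) x2=(0.2852, -0.0749)
step 11: x0=(-0.5721, -2.0905) x1=(0.1209, 1.0178) x2=(0.3083, -0.0681)
step 12: x0=(-0.5601, -2.1062) x1=(0.1177, 0.9900) x2=(0.3313, -0.0609)
step 13: x0=(-0.5480, -2.1219) x1=(0.1145, 0.9618) x2=(0.3541, -0.0534)
step 14: x0=(-0.5358, -2.1375) x1=(0.1116, 0.9331) x2=(0.3768, -0.0455)
step 15: x0=(-0.5236, -2.1530) x1=(0.1087, 0.9039) x2=(0.3994, -0.0372)
step 16: x0=(-0.5114, -2.1684) x1=(0.1061, 0.8742) x2=(0.4217, -0.0285)
step 17: x0=(-0.4991, -2.1837) x1=(0.1037, 0.8440) x2=(0.4438, -0.0193)
step 18: x0=(-0.4867, -2.1990) x1=(0.1015, 0.8131) x2=(0.4657, -0.0096)
step 19: x0=(-0.4743, -2.2143) x1=(0.0997, 0.7817) x2=(0.4872, 0.0005)
step 20: x0=(-0.4619, -2.2294) x1=(0.0982, 0.7497) x2=(0.5085, 0.0112)
step 21: x0=(-0.4494, -2.2446) x1=(0.0971, 0.7170) x2=(0.5293, 0.0225)
step 22: x0=(-0.4368, -2.2597) x1=(0.0965, 0.6836) x2=(0.5497, 0.0343)
step 23: x0=(-0.4242, -2.2747) x1=(0.0964, 0.6495) x2=(0.5695, 0.0468)
step 24: x0=(-0.4116, -2.2897) x1=(0.0970, 0.6147) x2=(0.5888, 0.0598)
step 25: x0=(-0.3989, -2.3047) x1=(0.0982, 0.5792) x2=(0.6074, 0.0735)
step 26: x0=(-0.3862, -2.3197) x1=(0.1003, 0.5429) x2=(0.6253, 0.0879)
step 27: x0=(-0.3734, -2.3347) x1=(0.1034, 0.5059) x2=(0.6423, 0.1029)
step 28: x0=(-0.3606, -2.3496) x1=(0.1074, 0.4682) x2=(0.6584, 0.1185)
step 29: x0=(-0.3478, -2.3645) x1=(0.1127, 0.4299) x2=(0.6734, 0.1347)
step 30: x0=(-0.3350, -2.3795) x1=(0.1192, 0.3909) x2=(0.6872, 0.1514)
step 31: x0=(-0.3221, -2.3944) x1=(0.1272, 0.3514) x2=(0.6997, 0.1687)
step 32: x0=(-0.3092, -2.4093) x1=(0.1368, 0.3115) x2=(0.7108, 0.1862)
step 33: x0=(-0.2962, -2.4243) x1=(0.1480, 0.2713) x2=(0.7205, 0.2041)
step 34: x0=(-0.2833, -2.4392) x1=(0.1610, 0.2309) x2=(0.7285, 0.2221)
step 35: x0=(-0.2703, -2.4542) x1=(0.1758, 0.1907) x2=(0.7349, 0.2400)
step 36: x0=(-0.2573, -2.4692) x1=(0.1924, 0.1506) x2=(0.7396, 0.2577)
step 37: x0=(-0.2443, -2.4842) x1=(0.2110, 0.1110) x2=(0.7426, 0.2751)
step 38: x0=(-0.2312, -2.4993) x1=(0.2313, 0.0721) x2=(0.7440, 0.2919)

pair (1,2), distance 0.5564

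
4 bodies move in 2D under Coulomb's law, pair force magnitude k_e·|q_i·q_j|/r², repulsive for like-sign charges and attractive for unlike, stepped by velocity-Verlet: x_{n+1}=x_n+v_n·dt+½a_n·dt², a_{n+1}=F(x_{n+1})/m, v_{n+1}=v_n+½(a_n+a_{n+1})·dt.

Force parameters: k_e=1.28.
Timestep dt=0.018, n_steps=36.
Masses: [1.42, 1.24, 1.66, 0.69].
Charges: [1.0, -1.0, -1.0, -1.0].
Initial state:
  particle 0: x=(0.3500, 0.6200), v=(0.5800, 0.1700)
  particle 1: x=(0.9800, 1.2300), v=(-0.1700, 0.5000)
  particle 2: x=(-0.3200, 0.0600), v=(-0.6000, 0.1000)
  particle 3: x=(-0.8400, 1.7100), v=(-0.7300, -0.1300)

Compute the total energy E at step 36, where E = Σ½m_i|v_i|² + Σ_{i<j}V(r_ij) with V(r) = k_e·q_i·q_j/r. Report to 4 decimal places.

step 0: x0=(0.3500, 0.6200) x1=(0.9800, 1.2300) x2=(-0.3200, 0.0600) x3=(-0.8400, 1.7100)
step 1: x0=(0.3604, 0.6231) x1=(0.9769, 1.2389) x2=(-0.3307, 0.0618) x3=(-0.8532, 1.7077)
step 2: x0=(0.3707, 0.6263) x1=(0.9736, 1.2475) x2=(-0.3412, 0.0637) x3=(-0.8664, 1.7055)
step 3: x0=(0.3809, 0.6297) x1=(0.9702, 1.2558) x2=(-0.3515, 0.0657) x3=(-0.8797, 1.7034)
step 4: x0=(0.3910, 0.6332) x1=(0.9666, 1.2639) x2=(-0.3615, 0.0677) x3=(-0.8930, 1.7013)
step 5: x0=(0.4011, 0.6368) x1=(0.9629, 1.2717) x2=(-0.3714, 0.0697) x3=(-0.9064, 1.6994)
step 6: x0=(0.4110, 0.6407) x1=(0.9591, 1.2791) x2=(-0.3811, 0.0718) x3=(-0.9198, 1.6975)
step 7: x0=(0.4210, 0.6447) x1=(0.9551, 1.2863) x2=(-0.3906, 0.0739) x3=(-0.9334, 1.6958)
step 8: x0=(0.4308, 0.6490) x1=(0.9510, 1.2931) x2=(-0.4000, 0.0760) x3=(-0.9469, 1.6941)
step 9: x0=(0.4406, 0.6535) x1=(0.9467, 1.2996) x2=(-0.4091, 0.0781) x3=(-0.9606, 1.6926)
step 10: x0=(0.4504, 0.6582) x1=(0.9423, 1.3058) x2=(-0.4181, 0.0802) x3=(-0.9743, 1.6911)
step 11: x0=(0.4602, 0.6632) x1=(0.9377, 1.3116) x2=(-0.4270, 0.0823) x3=(-0.9880, 1.6898)
step 12: x0=(0.4699, 0.6684) x1=(0.9330, 1.3171) x2=(-0.4356, 0.0844) x3=(-1.0018, 1.6886)
step 13: x0=(0.4796, 0.6740) x1=(0.9282, 1.3221) x2=(-0.4441, 0.0865) x3=(-1.0157, 1.6875)
step 14: x0=(0.4893, 0.6798) x1=(0.9232, 1.3268) x2=(-0.4525, 0.0886) x3=(-1.0297, 1.6866)
step 15: x0=(0.4990, 0.6860) x1=(0.9180, 1.3311) x2=(-0.4607, 0.0906) x3=(-1.0437, 1.6857)
step 16: x0=(0.5087, 0.6925) x1=(0.9127, 1.3349) x2=(-0.4688, 0.0926) x3=(-1.0578, 1.6850)
step 17: x0=(0.5184, 0.6994) x1=(0.9072, 1.3384) x2=(-0.4767, 0.0946) x3=(-1.0720, 1.6844)
step 18: x0=(0.5281, 0.7066) x1=(0.9016, 1.3413) x2=(-0.4845, 0.0966) x3=(-1.0863, 1.6840)
step 19: x0=(0.5378, 0.7143) x1=(0.8958, 1.3438) x2=(-0.4922, 0.0985) x3=(-1.1006, 1.6837)
step 20: x0=(0.5476, 0.7224) x1=(0.8899, 1.3457) x2=(-0.4998, 0.1004) x3=(-1.1150, 1.6835)
step 21: x0=(0.5574, 0.7309) x1=(0.8838, 1.3472) x2=(-0.5072, 0.1022) x3=(-1.1295, 1.6834)
step 22: x0=(0.5673, 0.7399) x1=(0.8775, 1.3480) x2=(-0.5145, 0.1040) x3=(-1.1440, 1.6835)
step 23: x0=(0.5772, 0.7494) x1=(0.8710, 1.3483) x2=(-0.5217, 0.1057) x3=(-1.1587, 1.6837)
step 24: x0=(0.5872, 0.7594) x1=(0.8644, 1.3480) x2=(-0.5288, 0.1074) x3=(-1.1734, 1.6841)
step 25: x0=(0.5972, 0.7700) x1=(0.8576, 1.3470) x2=(-0.5357, 0.1091) x3=(-1.1882, 1.6846)
step 26: x0=(0.6074, 0.7812) x1=(0.8506, 1.3453) x2=(-0.5426, 0.1106) x3=(-1.2031, 1.6853)
step 27: x0=(0.6176, 0.7931) x1=(0.8433, 1.3428) x2=(-0.5494, 0.1122) x3=(-1.2181, 1.6861)
step 28: x0=(0.6280, 0.8056) x1=(0.8359, 1.3395) x2=(-0.5560, 0.1136) x3=(-1.2331, 1.6871)
step 29: x0=(0.6385, 0.8190) x1=(0.8282, 1.3353) x2=(-0.5626, 0.1151) x3=(-1.2483, 1.6882)
step 30: x0=(0.6491, 0.8332) x1=(0.8203, 1.3301) x2=(-0.5691, 0.1164) x3=(-1.2635, 1.6894)
step 31: x0=(0.6599, 0.8484) x1=(0.8122, 1.3239) x2=(-0.5755, 0.1177) x3=(-1.2788, 1.6908)
step 32: x0=(0.6709, 0.8646) x1=(0.8038, 1.3164) x2=(-0.5818, 0.1189) x3=(-1.2942, 1.6924)
step 33: x0=(0.6821, 0.8821) x1=(0.7951, 1.3075) x2=(-0.5881, 0.1201) x3=(-1.3097, 1.6941)
step 34: x0=(0.6934, 0.9010) x1=(0.7862, 1.2969) x2=(-0.5942, 0.1212) x3=(-1.3253, 1.6960)
step 35: x0=(0.7050, 0.9215) x1=(0.7769, 1.2845) x2=(-0.6003, 0.1222) x3=(-1.3410, 1.6980)
step 36: x0=(0.7169, 0.9441) x1=(0.7673, 1.2698) x2=(-0.6063, 0.1232) x3=(-1.3568, 1.7002)
step 0 velocities: v0=(0.5800, 0.1700) v1=(-0.1700, 0.5000) v2=(-0.6000, 0.1000) v3=(-0.7300, -0.1300)
step 0: KE=0.9291, PE=-1.5669, E=-0.6378
step 36 velocities: v0=(0.6659, 1.3280) v1=(-0.5428, -0.9037) v2=(-0.3328, 0.0513) v3=(-0.8796, 0.1265)
step 36: KE=2.6226, PE=-3.2476, E=-0.6250

-0.6250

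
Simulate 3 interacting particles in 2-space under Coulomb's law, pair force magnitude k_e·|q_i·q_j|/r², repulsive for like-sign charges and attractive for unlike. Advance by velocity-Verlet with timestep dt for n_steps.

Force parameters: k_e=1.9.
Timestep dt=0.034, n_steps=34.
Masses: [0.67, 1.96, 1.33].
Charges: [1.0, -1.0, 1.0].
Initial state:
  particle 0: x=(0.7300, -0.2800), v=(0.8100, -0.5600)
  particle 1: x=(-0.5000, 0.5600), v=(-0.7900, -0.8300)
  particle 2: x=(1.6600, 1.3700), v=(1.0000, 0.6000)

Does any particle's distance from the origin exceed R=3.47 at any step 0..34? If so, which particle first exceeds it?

step 0: x0=(0.7300, -0.2800) x1=(-0.5000, 0.5600) x2=(1.6600, 1.3700)
step 1: x0=(0.7567, -0.2990) x1=(-0.5266, 0.5317) x2=(1.6940, 1.3905)
step 2: x0=(0.7818, -0.3180) x1=(-0.5525, 0.5032) x2=(1.7279, 1.4114)
step 3: x0=(0.8054, -0.3371) x1=(-0.5779, 0.4745) x2=(1.7617, 1.4325)
step 4: x0=(0.8274, -0.3563) x1=(-0.6028, 0.4456) x2=(1.7956, 1.4538)
step 5: x0=(0.8481, -0.3755) x1=(-0.6271, 0.4167) x2=(1.8293, 1.4754)
step 6: x0=(0.8674, -0.3948) x1=(-0.6510, 0.3876) x2=(1.8631, 1.4973)
step 7: x0=(0.8853, -0.4143) x1=(-0.6744, 0.3583) x2=(1.8968, 1.5194)
step 8: x0=(0.9019, -0.4338) x1=(-0.6973, 0.3290) x2=(1.9305, 1.5417)
step 9: x0=(0.9173, -0.4536) x1=(-0.7198, 0.2996) x2=(1.9641, 1.5642)
step 10: x0=(0.9315, -0.4734) x1=(-0.7418, 0.2701) x2=(1.9977, 1.5869)
step 11: x0=(0.9445, -0.4934) x1=(-0.7634, 0.2405) x2=(2.0313, 1.6098)
step 12: x0=(0.9564, -0.5136) x1=(-0.7847, 0.2108) x2=(2.0649, 1.6329)
step 13: x0=(0.9672, -0.5339) x1=(-0.8055, 0.1810) x2=(2.0985, 1.6562)
step 14: x0=(0.9768, -0.5543) x1=(-0.8260, 0.1512) x2=(2.1321, 1.6797)
step 15: x0=(0.9855, -0.5749) x1=(-0.8461, 0.1213) x2=(2.1656, 1.7033)
step 16: x0=(0.9931, -0.5956) x1=(-0.8658, 0.0914) x2=(2.1992, 1.7271)
step 17: x0=(0.9997, -0.6164) x1=(-0.8852, 0.0614) x2=(2.2327, 1.7510)
step 18: x0=(1.0053, -0.6374) x1=(-0.9042, 0.0314) x2=(2.2662, 1.7751)
step 19: x0=(1.0100, -0.6585) x1=(-0.9229, 0.0013) x2=(2.2997, 1.7993)
step 20: x0=(1.0137, -0.6798) x1=(-0.9413, -0.0289) x2=(2.3332, 1.8236)
step 21: x0=(1.0165, -0.7011) x1=(-0.9594, -0.0590) x2=(2.3668, 1.8481)
step 22: x0=(1.0184, -0.7226) x1=(-0.9771, -0.0893) x2=(2.4003, 1.8726)
step 23: x0=(1.0193, -0.7442) x1=(-0.9946, -0.1195) x2=(2.4337, 1.8973)
step 24: x0=(1.0195, -0.7658) x1=(-1.0117, -0.1498) x2=(2.4672, 1.9221)
step 25: x0=(1.0187, -0.7876) x1=(-1.0285, -0.1802) x2=(2.5007, 1.9470)
step 26: x0=(1.0171, -0.8095) x1=(-1.0451, -0.2106) x2=(2.5342, 1.9720)
step 27: x0=(1.0147, -0.8314) x1=(-1.0614, -0.2410) x2=(2.5677, 1.9971)
step 28: x0=(1.0114, -0.8535) x1=(-1.0773, -0.2714) x2=(2.6012, 2.0223)
step 29: x0=(1.0074, -0.8756) x1=(-1.0930, -0.3019) x2=(2.6347, 2.0476)
step 30: x0=(1.0025, -0.8978) x1=(-1.1085, -0.3324) x2=(2.6681, 2.0730)
step 31: x0=(0.9968, -0.9201) x1=(-1.1236, -0.3629) x2=(2.7016, 2.0984)
step 32: x0=(0.9903, -0.9424) x1=(-1.1385, -0.3935) x2=(2.7351, 2.1239)
step 33: x0=(0.9830, -0.9648) x1=(-1.1531, -0.4241) x2=(2.7686, 2.1495)
step 34: x0=(0.9750, -0.9872) x1=(-1.1675, -0.4547) x2=(2.8021, 2.1752)

yes, particle 2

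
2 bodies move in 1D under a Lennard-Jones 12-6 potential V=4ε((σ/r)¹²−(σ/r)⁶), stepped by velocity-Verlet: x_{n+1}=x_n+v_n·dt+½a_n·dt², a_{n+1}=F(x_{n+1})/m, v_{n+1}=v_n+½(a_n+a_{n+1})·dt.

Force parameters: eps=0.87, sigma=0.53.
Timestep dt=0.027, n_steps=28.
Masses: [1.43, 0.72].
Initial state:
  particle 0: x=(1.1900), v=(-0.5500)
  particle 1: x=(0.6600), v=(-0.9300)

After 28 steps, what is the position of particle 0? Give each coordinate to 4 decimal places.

step 0: x0=(1.1900) x1=(0.6600)
step 1: x0=(1.1852) x1=(0.6149)
step 2: x0=(1.1839) x1=(0.5630)
step 3: x0=(1.1810) x1=(0.5140)
step 4: x0=(1.1762) x1=(0.4690)
step 5: x0=(1.1697) x1=(0.4274)
step 6: x0=(1.1617) x1=(0.3885)
step 7: x0=(1.1526) x1=(0.3520)
step 8: x0=(1.1426) x1=(0.3172)
step 9: x0=(1.1319) x1=(0.2840)
step 10: x0=(1.1204) x1=(0.2521)
step 11: x0=(1.1084) x1=(0.2214)
step 12: x0=(1.0959) x1=(0.1916)
step 13: x0=(1.0830) x1=(0.1627)
step 14: x0=(1.0696) x1=(0.1346)
step 15: x0=(1.0559) x1=(0.1072)
step 16: x0=(1.0419) x1=(0.0804)
step 17: x0=(1.0276) x1=(0.0542)
step 18: x0=(1.0131) x1=(0.0285)
step 19: x0=(0.9982) x1=(0.0034)
step 20: x0=(0.9832) x1=(-0.0213)
step 21: x0=(0.9679) x1=(-0.0456)
step 22: x0=(0.9524) x1=(-0.0695)
step 23: x0=(0.9368) x1=(-0.0929)
step 24: x0=(0.9209) x1=(-0.1160)
step 25: x0=(0.9049) x1=(-0.1388)
step 26: x0=(0.8887) x1=(-0.1612)
step 27: x0=(0.8723) x1=(-0.1833)
step 28: x0=(0.8558) x1=(-0.2051)

(0.8558)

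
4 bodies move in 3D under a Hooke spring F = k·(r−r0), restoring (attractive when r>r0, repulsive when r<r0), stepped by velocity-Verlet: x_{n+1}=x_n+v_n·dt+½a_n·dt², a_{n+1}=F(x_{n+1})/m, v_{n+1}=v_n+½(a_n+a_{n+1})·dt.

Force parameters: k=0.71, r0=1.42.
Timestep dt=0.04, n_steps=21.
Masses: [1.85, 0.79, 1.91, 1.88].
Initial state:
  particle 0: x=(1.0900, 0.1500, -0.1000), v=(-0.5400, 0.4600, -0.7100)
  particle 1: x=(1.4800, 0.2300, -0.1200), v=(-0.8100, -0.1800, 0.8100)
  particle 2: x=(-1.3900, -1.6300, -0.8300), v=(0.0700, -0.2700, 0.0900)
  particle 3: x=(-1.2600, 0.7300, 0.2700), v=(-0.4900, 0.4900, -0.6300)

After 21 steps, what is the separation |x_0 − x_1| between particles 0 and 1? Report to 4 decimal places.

step 0: x0=(1.0900, 0.1500, -0.1000) x1=(1.4800, 0.2300, -0.1200) x2=(-1.3900, -1.6300, -0.8300) x3=(-1.2600, 0.7300, 0.2700)
step 1: x0=(1.0674, 0.1681, -0.1285) x1=(1.4461, 0.2223, -0.0878) x2=(-1.3863, -1.6399, -0.8260) x3=(-1.2789, 0.7491, 0.2445)
step 2: x0=(1.0427, 0.1857, -0.1571) x1=(1.4094, 0.2137, -0.0558) x2=(-1.3807, -1.6478, -0.8212) x3=(-1.2964, 0.7673, 0.2186)
step 3: x0=(1.0160, 0.2027, -0.1861) x1=(1.3698, 0.2039, -0.0239) x2=(-1.3734, -1.6539, -0.8157) x3=(-1.3126, 0.7845, 0.1922)
step 4: x0=(0.9873, 0.2193, -0.2154) x1=(1.3274, 0.1930, 0.0081) x2=(-1.3643, -1.6581, -0.8094) x3=(-1.3274, 0.8007, 0.1653)
step 5: x0=(0.9568, 0.2355, -0.2452) x1=(1.2822, 0.1809, 0.0403) x2=(-1.3536, -1.6603, -0.8024) x3=(-1.3409, 0.8158, 0.1381)
step 6: x0=(0.9245, 0.2512, -0.2754) x1=(1.2340, 0.1676, 0.0729) x2=(-1.3412, -1.6606, -0.7946) x3=(-1.3531, 0.8300, 0.1104)
step 7: x0=(0.8905, 0.2666, -0.3062) x1=(1.1829, 0.1529, 0.1057) x2=(-1.3272, -1.6591, -0.7862) x3=(-1.3640, 0.8431, 0.0824)
step 8: x0=(0.8549, 0.2816, -0.3375) x1=(1.1288, 0.1370, 0.1389) x2=(-1.3117, -1.6556, -0.7770) x3=(-1.3736, 0.8552, 0.0541)
step 9: x0=(0.8178, 0.2963, -0.3692) x1=(1.0718, 0.1198, 0.1723) x2=(-1.2948, -1.6502, -0.7672) x3=(-1.3819, 0.8663, 0.0254)
step 10: x0=(0.7794, 0.3107, -0.4014) x1=(1.0118, 0.1014, 0.2058) x2=(-1.2765, -1.6431, -0.7568) x3=(-1.3891, 0.8763, -0.0035)
step 11: x0=(0.7396, 0.3247, -0.4340) x1=(0.9488, 0.0818, 0.2395) x2=(-1.2569, -1.6340, -0.7457) x3=(-1.3951, 0.8853, -0.0326)
step 12: x0=(0.6987, 0.3384, -0.4670) x1=(0.8831, 0.0611, 0.2731) x2=(-1.2360, -1.6232, -0.7340) x3=(-1.4000, 0.8932, -0.0620)
step 13: x0=(0.6567, 0.3517, -0.5003) x1=(0.8146, 0.0394, 0.3066) x2=(-1.2140, -1.6106, -0.7218) x3=(-1.4039, 0.9002, -0.0916)
step 14: x0=(0.6135, 0.3647, -0.5339) x1=(0.7435, 0.0167, 0.3398) x2=(-1.1910, -1.5963, -0.7091) x3=(-1.4066, 0.9061, -0.1213)
step 15: x0=(0.5695, 0.3774, -0.5678) x1=(0.6699, -0.0068, 0.3726) x2=(-1.1669, -1.5804, -0.6958) x3=(-1.4084, 0.9110, -0.1512)
step 16: x0=(0.5245, 0.3896, -0.6018) x1=(0.5940, -0.0310, 0.4050) x2=(-1.1419, -1.5628, -0.6821) x3=(-1.4093, 0.9149, -0.1811)
step 17: x0=(0.4787, 0.4016, -0.6360) x1=(0.5159, -0.0559, 0.4368) x2=(-1.1161, -1.5436, -0.6679) x3=(-1.4093, 0.9179, -0.2111)
step 18: x0=(0.4321, 0.4132, -0.6702) x1=(0.4358, -0.0814, 0.4679) x2=(-1.0895, -1.5229, -0.6533) x3=(-1.4084, 0.9198, -0.2412)
step 19: x0=(0.3848, 0.4244, -0.7044) x1=(0.3539, -0.1072, 0.4982) x2=(-1.0622, -1.5008, -0.6383) x3=(-1.4067, 0.9209, -0.2713)
step 20: x0=(0.3369, 0.4352, -0.7387) x1=(0.2703, -0.1334, 0.5277) x2=(-1.0344, -1.4772, -0.6231) x3=(-1.4043, 0.9210, -0.3014)
step 21: x0=(0.2884, 0.4456, -0.7728) x1=(0.1852, -0.1597, 0.5562) x2=(-1.0061, -1.4523, -0.6075) x3=(-1.4013, 0.9203, -0.3315)

1.4640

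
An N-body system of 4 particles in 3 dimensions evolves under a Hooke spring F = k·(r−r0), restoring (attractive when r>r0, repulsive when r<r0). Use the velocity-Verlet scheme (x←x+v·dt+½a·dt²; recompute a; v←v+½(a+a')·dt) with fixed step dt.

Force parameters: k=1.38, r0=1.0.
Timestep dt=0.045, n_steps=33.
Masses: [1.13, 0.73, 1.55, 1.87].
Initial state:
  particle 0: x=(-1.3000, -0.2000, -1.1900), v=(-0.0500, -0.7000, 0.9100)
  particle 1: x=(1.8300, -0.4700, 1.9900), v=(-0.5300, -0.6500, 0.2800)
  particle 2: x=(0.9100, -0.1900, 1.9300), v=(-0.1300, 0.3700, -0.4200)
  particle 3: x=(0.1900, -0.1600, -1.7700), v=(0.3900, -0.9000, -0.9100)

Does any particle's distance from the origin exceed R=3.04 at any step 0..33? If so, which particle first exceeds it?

step 0: x0=(-1.3000, -0.2000, -1.1900) x1=(1.8300, -0.4700, 1.9900) x2=(0.9100, -0.1900, 1.9300) x3=(0.1900, -0.1600, -1.7700)
step 1: x0=(-1.2965, -0.2317, -1.1434) x1=(1.7992, -0.4984, 1.9924) x2=(0.9022, -0.1733, 1.9066) x3=(0.2085, -0.2007, -1.8066)
step 2: x0=(-1.2817, -0.2638, -1.0859) x1=(1.7547, -0.5252, 1.9746) x2=(0.8904, -0.1567, 1.8742) x3=(0.2286, -0.2417, -1.8345)
step 3: x0=(-1.2557, -0.2962, -1.0181) x1=(1.6971, -0.5506, 1.9367) x2=(0.8749, -0.1404, 1.8330) x3=(0.2503, -0.2830, -1.8535)
step 4: x0=(-1.2187, -0.3288, -0.9404) x1=(1.6270, -0.5745, 1.8793) x2=(0.8556, -0.1243, 1.7832) x3=(0.2733, -0.3244, -1.8637)
step 5: x0=(-1.1713, -0.3615, -0.8538) x1=(1.5452, -0.5972, 1.8031) x2=(0.8328, -0.1087, 1.7251) x3=(0.2975, -0.3659, -1.8651)
step 6: x0=(-1.1138, -0.3941, -0.7590) x1=(1.4525, -0.6188, 1.7090) x2=(0.8066, -0.0936, 1.6591) x3=(0.3228, -0.4074, -1.8579)
step 7: x0=(-1.0470, -0.4267, -0.6569) x1=(1.3501, -0.6397, 1.5982) x2=(0.7771, -0.0791, 1.5855) x3=(0.3488, -0.4487, -1.8423)
step 8: x0=(-0.9715, -0.4591, -0.5486) x1=(1.2391, -0.6600, 1.4718) x2=(0.7447, -0.0653, 1.5049) x3=(0.3754, -0.4899, -1.8186)
step 9: x0=(-0.8882, -0.4913, -0.4353) x1=(1.1207, -0.6800, 1.3314) x2=(0.7096, -0.0521, 1.4178) x3=(0.4024, -0.5307, -1.7869)
step 10: x0=(-0.7979, -0.5231, -0.3180) x1=(0.9960, -0.6999, 1.1784) x2=(0.6722, -0.0396, 1.3247) x3=(0.4296, -0.5712, -1.7479)
step 11: x0=(-0.7016, -0.5546, -0.1980) x1=(0.8664, -0.7199, 1.0145) x2=(0.6328, -0.0278, 1.2262) x3=(0.4567, -0.6113, -1.7017)
step 12: x0=(-0.6004, -0.5857, -0.0765) x1=(0.7331, -0.7402, 0.8414) x2=(0.5919, -0.0169, 1.1231) x3=(0.4835, -0.6508, -1.6491)
step 13: x0=(-0.4953, -0.6164, 0.0453) x1=(0.5974, -0.7608, 0.6609) x2=(0.5498, -0.0067, 1.0159) x3=(0.5099, -0.6897, -1.5904)
step 14: x0=(-0.3876, -0.6468, 0.1664) x1=(0.4607, -0.7817, 0.4749) x2=(0.5069, 0.0025, 0.9053) x3=(0.5357, -0.7280, -1.5262)
step 15: x0=(-0.2784, -0.6768, 0.2858) x1=(0.3244, -0.8029, 0.2850) x2=(0.4637, 0.0108, 0.7918) x3=(0.5608, -0.7657, -1.4570)
step 16: x0=(-0.1689, -0.7065, 0.4033) x1=(0.1899, -0.8244, 0.0921) x2=(0.4205, 0.0182, 0.6758) x3=(0.5850, -0.8026, -1.3836)
step 17: x0=(-0.0595, -0.7360, 0.5194) x1=(0.0574, -0.8463, -0.1038) x2=(0.3774, 0.0247, 0.5578) x3=(0.6083, -0.8388, -1.3064)
step 18: x0=(0.0504, -0.7658, 0.6342) x1=(-0.0741, -0.8679, -0.3019) x2=(0.3346, 0.0304, 0.4379) x3=(0.6308, -0.8742, -1.2260)
step 19: x0=(0.1610, -0.7961, 0.7469) x1=(-0.2051, -0.8889, -0.5002) x2=(0.2920, 0.0353, 0.3162) x3=(0.6524, -0.9089, -1.1428)
step 20: x0=(0.2719, -0.8266, 0.8567) x1=(-0.3350, -0.9090, -0.6967) x2=(0.2495, 0.0391, 0.1930) x3=(0.6734, -0.9429, -1.0573)
step 21: x0=(0.3826, -0.8572, 0.9625) x1=(-0.4630, -0.9279, -0.8899) x2=(0.2069, 0.0416, 0.0686) x3=(0.6938, -0.9763, -0.9695)
step 22: x0=(0.4926, -0.8875, 1.0631) x1=(-0.5879, -0.9454, -1.0783) x2=(0.1643, 0.0424, -0.0568) x3=(0.7134, -1.0090, -0.8799)
step 23: x0=(0.6010, -0.9173, 1.1574) x1=(-0.7081, -0.9613, -1.2602) x2=(0.1217, 0.0415, -0.1826) x3=(0.7321, -1.0411, -0.7885)
step 24: x0=(0.7071, -0.9463, 1.2441) x1=(-0.8220, -0.9758, -1.4340) x2=(0.0792, 0.0386, -0.3086) x3=(0.7498, -1.0727, -0.6956)
step 25: x0=(0.8098, -0.9744, 1.3222) x1=(-0.9278, -0.9886, -1.5978) x2=(0.0368, 0.0335, -0.4342) x3=(0.7662, -1.1037, -0.6017)
step 26: x0=(0.9085, -1.0012, 1.3906) x1=(-1.0241, -0.9998, -1.7497) x2=(-0.0053, 0.0260, -0.5591) x3=(0.7811, -1.1340, -0.5070)
step 27: x0=(1.0022, -1.0268, 1.4482) x1=(-1.1094, -1.0095, -1.8883) x2=(-0.0468, 0.0160, -0.6830) x3=(0.7942, -1.1636, -0.4121)
step 28: x0=(1.0902, -1.0509, 1.4943) x1=(-1.1825, -1.0177, -2.0117) x2=(-0.0876, 0.0033, -0.8054) x3=(0.8054, -1.1925, -0.3172)
step 29: x0=(1.1717, -1.0734, 1.5281) x1=(-1.2422, -1.0245, -2.1188) x2=(-0.1275, -0.0124, -0.9259) x3=(0.8145, -1.2204, -0.2230)
step 30: x0=(1.2461, -1.0943, 1.5490) x1=(-1.2877, -1.0301, -2.2082) x2=(-0.1660, -0.0310, -1.0439) x3=(0.8213, -1.2473, -0.1298)
step 31: x0=(1.3128, -1.1134, 1.5566) x1=(-1.3182, -1.0347, -2.2790) x2=(-0.2030, -0.0528, -1.1591) x3=(0.8256, -1.2731, -0.0383)
step 32: x0=(1.3712, -1.1306, 1.5504) x1=(-1.3333, -1.0383, -2.3305) x2=(-0.2381, -0.0778, -1.2707) x3=(0.8273, -1.2977, 0.0512)
step 33: x0=(1.4211, -1.1461, 1.5304) x1=(-1.3327, -1.0413, -2.3621) x2=(-0.2710, -0.1061, -1.3784) x3=(0.8262, -1.3209, 0.1379)

no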